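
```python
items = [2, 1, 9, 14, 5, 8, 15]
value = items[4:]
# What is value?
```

items has length 7. The slice items[4:] selects indices [4, 5, 6] (4->5, 5->8, 6->15), giving [5, 8, 15].

[5, 8, 15]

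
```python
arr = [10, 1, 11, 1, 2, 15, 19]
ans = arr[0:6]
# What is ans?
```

arr has length 7. The slice arr[0:6] selects indices [0, 1, 2, 3, 4, 5] (0->10, 1->1, 2->11, 3->1, 4->2, 5->15), giving [10, 1, 11, 1, 2, 15].

[10, 1, 11, 1, 2, 15]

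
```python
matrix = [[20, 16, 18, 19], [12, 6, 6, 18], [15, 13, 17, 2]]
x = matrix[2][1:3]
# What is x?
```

matrix[2] = [15, 13, 17, 2]. matrix[2] has length 4. The slice matrix[2][1:3] selects indices [1, 2] (1->13, 2->17), giving [13, 17].

[13, 17]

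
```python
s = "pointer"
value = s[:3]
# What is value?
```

s has length 7. The slice s[:3] selects indices [0, 1, 2] (0->'p', 1->'o', 2->'i'), giving 'poi'.

'poi'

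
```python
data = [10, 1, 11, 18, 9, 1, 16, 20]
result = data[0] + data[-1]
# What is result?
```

data has length 8. data[0] = 10.
data has length 8. Negative index -1 maps to positive index 8 + (-1) = 7. data[7] = 20.
Sum: 10 + 20 = 30.

30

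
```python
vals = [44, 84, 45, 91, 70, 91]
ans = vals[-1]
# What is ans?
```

vals has length 6. Negative index -1 maps to positive index 6 + (-1) = 5. vals[5] = 91.

91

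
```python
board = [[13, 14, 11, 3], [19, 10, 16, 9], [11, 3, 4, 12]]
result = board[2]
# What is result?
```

board has 3 rows. Row 2 is [11, 3, 4, 12].

[11, 3, 4, 12]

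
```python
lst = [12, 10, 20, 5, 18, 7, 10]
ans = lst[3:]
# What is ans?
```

lst has length 7. The slice lst[3:] selects indices [3, 4, 5, 6] (3->5, 4->18, 5->7, 6->10), giving [5, 18, 7, 10].

[5, 18, 7, 10]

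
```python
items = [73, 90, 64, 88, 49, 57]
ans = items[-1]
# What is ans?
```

items has length 6. Negative index -1 maps to positive index 6 + (-1) = 5. items[5] = 57.

57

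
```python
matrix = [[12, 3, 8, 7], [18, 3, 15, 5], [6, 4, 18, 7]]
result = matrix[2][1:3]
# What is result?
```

matrix[2] = [6, 4, 18, 7]. matrix[2] has length 4. The slice matrix[2][1:3] selects indices [1, 2] (1->4, 2->18), giving [4, 18].

[4, 18]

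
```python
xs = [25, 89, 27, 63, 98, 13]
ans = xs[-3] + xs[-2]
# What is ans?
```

xs has length 6. Negative index -3 maps to positive index 6 + (-3) = 3. xs[3] = 63.
xs has length 6. Negative index -2 maps to positive index 6 + (-2) = 4. xs[4] = 98.
Sum: 63 + 98 = 161.

161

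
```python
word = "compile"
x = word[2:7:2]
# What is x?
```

word has length 7. The slice word[2:7:2] selects indices [2, 4, 6] (2->'m', 4->'i', 6->'e'), giving 'mie'.

'mie'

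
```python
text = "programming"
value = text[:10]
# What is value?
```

text has length 11. The slice text[:10] selects indices [0, 1, 2, 3, 4, 5, 6, 7, 8, 9] (0->'p', 1->'r', 2->'o', 3->'g', 4->'r', 5->'a', 6->'m', 7->'m', 8->'i', 9->'n'), giving 'programmin'.

'programmin'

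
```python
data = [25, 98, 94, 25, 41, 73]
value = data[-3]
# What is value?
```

data has length 6. Negative index -3 maps to positive index 6 + (-3) = 3. data[3] = 25.

25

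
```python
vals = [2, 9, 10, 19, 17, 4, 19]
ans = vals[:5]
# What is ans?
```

vals has length 7. The slice vals[:5] selects indices [0, 1, 2, 3, 4] (0->2, 1->9, 2->10, 3->19, 4->17), giving [2, 9, 10, 19, 17].

[2, 9, 10, 19, 17]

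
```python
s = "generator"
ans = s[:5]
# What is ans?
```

s has length 9. The slice s[:5] selects indices [0, 1, 2, 3, 4] (0->'g', 1->'e', 2->'n', 3->'e', 4->'r'), giving 'gener'.

'gener'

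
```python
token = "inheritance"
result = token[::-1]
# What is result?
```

token has length 11. The slice token[::-1] selects indices [10, 9, 8, 7, 6, 5, 4, 3, 2, 1, 0] (10->'e', 9->'c', 8->'n', 7->'a', 6->'t', 5->'i', 4->'r', 3->'e', 2->'h', 1->'n', 0->'i'), giving 'ecnatirehni'.

'ecnatirehni'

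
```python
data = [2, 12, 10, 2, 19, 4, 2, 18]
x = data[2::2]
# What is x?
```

data has length 8. The slice data[2::2] selects indices [2, 4, 6] (2->10, 4->19, 6->2), giving [10, 19, 2].

[10, 19, 2]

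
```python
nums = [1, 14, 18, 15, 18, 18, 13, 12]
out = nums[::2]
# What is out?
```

nums has length 8. The slice nums[::2] selects indices [0, 2, 4, 6] (0->1, 2->18, 4->18, 6->13), giving [1, 18, 18, 13].

[1, 18, 18, 13]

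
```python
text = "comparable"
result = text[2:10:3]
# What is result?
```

text has length 10. The slice text[2:10:3] selects indices [2, 5, 8] (2->'m', 5->'r', 8->'l'), giving 'mrl'.

'mrl'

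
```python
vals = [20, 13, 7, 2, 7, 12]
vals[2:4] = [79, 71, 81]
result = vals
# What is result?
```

vals starts as [20, 13, 7, 2, 7, 12] (length 6). The slice vals[2:4] covers indices [2, 3] with values [7, 2]. Replacing that slice with [79, 71, 81] (different length) produces [20, 13, 79, 71, 81, 7, 12].

[20, 13, 79, 71, 81, 7, 12]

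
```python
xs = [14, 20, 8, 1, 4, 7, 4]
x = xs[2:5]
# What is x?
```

xs has length 7. The slice xs[2:5] selects indices [2, 3, 4] (2->8, 3->1, 4->4), giving [8, 1, 4].

[8, 1, 4]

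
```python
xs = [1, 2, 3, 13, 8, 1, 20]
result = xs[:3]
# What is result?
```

xs has length 7. The slice xs[:3] selects indices [0, 1, 2] (0->1, 1->2, 2->3), giving [1, 2, 3].

[1, 2, 3]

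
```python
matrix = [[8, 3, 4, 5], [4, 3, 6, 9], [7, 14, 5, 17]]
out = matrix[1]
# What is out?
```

matrix has 3 rows. Row 1 is [4, 3, 6, 9].

[4, 3, 6, 9]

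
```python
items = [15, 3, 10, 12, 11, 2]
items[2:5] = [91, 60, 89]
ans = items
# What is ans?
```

items starts as [15, 3, 10, 12, 11, 2] (length 6). The slice items[2:5] covers indices [2, 3, 4] with values [10, 12, 11]. Replacing that slice with [91, 60, 89] (same length) produces [15, 3, 91, 60, 89, 2].

[15, 3, 91, 60, 89, 2]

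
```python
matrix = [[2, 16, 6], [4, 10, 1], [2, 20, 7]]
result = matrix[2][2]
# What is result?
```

matrix[2] = [2, 20, 7]. Taking column 2 of that row yields 7.

7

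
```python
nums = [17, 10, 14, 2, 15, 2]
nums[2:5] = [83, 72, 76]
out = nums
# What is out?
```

nums starts as [17, 10, 14, 2, 15, 2] (length 6). The slice nums[2:5] covers indices [2, 3, 4] with values [14, 2, 15]. Replacing that slice with [83, 72, 76] (same length) produces [17, 10, 83, 72, 76, 2].

[17, 10, 83, 72, 76, 2]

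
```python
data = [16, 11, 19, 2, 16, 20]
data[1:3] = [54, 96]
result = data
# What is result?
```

data starts as [16, 11, 19, 2, 16, 20] (length 6). The slice data[1:3] covers indices [1, 2] with values [11, 19]. Replacing that slice with [54, 96] (same length) produces [16, 54, 96, 2, 16, 20].

[16, 54, 96, 2, 16, 20]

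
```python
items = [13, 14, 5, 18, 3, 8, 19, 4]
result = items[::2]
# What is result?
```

items has length 8. The slice items[::2] selects indices [0, 2, 4, 6] (0->13, 2->5, 4->3, 6->19), giving [13, 5, 3, 19].

[13, 5, 3, 19]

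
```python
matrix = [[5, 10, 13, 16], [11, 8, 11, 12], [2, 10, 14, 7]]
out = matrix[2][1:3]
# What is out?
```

matrix[2] = [2, 10, 14, 7]. matrix[2] has length 4. The slice matrix[2][1:3] selects indices [1, 2] (1->10, 2->14), giving [10, 14].

[10, 14]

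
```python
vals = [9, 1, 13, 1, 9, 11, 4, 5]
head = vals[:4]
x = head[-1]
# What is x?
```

vals has length 8. The slice vals[:4] selects indices [0, 1, 2, 3] (0->9, 1->1, 2->13, 3->1), giving [9, 1, 13, 1]. So head = [9, 1, 13, 1]. Then head[-1] = 1.

1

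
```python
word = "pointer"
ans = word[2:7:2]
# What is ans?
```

word has length 7. The slice word[2:7:2] selects indices [2, 4, 6] (2->'i', 4->'t', 6->'r'), giving 'itr'.

'itr'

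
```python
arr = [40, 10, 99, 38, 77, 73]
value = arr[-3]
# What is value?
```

arr has length 6. Negative index -3 maps to positive index 6 + (-3) = 3. arr[3] = 38.

38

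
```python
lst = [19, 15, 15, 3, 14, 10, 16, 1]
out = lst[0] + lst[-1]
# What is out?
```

lst has length 8. lst[0] = 19.
lst has length 8. Negative index -1 maps to positive index 8 + (-1) = 7. lst[7] = 1.
Sum: 19 + 1 = 20.

20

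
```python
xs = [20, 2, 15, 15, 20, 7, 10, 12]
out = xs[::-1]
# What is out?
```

xs has length 8. The slice xs[::-1] selects indices [7, 6, 5, 4, 3, 2, 1, 0] (7->12, 6->10, 5->7, 4->20, 3->15, 2->15, 1->2, 0->20), giving [12, 10, 7, 20, 15, 15, 2, 20].

[12, 10, 7, 20, 15, 15, 2, 20]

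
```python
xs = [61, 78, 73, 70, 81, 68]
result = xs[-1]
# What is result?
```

xs has length 6. Negative index -1 maps to positive index 6 + (-1) = 5. xs[5] = 68.

68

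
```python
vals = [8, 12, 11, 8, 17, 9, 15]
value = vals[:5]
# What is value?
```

vals has length 7. The slice vals[:5] selects indices [0, 1, 2, 3, 4] (0->8, 1->12, 2->11, 3->8, 4->17), giving [8, 12, 11, 8, 17].

[8, 12, 11, 8, 17]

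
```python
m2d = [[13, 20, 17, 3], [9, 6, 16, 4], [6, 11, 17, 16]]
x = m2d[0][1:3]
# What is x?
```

m2d[0] = [13, 20, 17, 3]. m2d[0] has length 4. The slice m2d[0][1:3] selects indices [1, 2] (1->20, 2->17), giving [20, 17].

[20, 17]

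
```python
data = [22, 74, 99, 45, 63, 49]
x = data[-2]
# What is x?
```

data has length 6. Negative index -2 maps to positive index 6 + (-2) = 4. data[4] = 63.

63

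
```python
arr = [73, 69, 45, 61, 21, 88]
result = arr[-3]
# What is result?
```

arr has length 6. Negative index -3 maps to positive index 6 + (-3) = 3. arr[3] = 61.

61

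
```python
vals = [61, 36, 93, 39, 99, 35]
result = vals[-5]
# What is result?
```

vals has length 6. Negative index -5 maps to positive index 6 + (-5) = 1. vals[1] = 36.

36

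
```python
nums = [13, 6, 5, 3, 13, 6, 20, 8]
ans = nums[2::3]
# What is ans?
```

nums has length 8. The slice nums[2::3] selects indices [2, 5] (2->5, 5->6), giving [5, 6].

[5, 6]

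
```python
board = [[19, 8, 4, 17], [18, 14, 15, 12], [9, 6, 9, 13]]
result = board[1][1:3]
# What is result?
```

board[1] = [18, 14, 15, 12]. board[1] has length 4. The slice board[1][1:3] selects indices [1, 2] (1->14, 2->15), giving [14, 15].

[14, 15]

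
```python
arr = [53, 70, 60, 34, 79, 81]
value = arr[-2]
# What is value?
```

arr has length 6. Negative index -2 maps to positive index 6 + (-2) = 4. arr[4] = 79.

79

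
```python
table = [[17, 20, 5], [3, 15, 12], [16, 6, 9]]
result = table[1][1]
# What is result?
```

table[1] = [3, 15, 12]. Taking column 1 of that row yields 15.

15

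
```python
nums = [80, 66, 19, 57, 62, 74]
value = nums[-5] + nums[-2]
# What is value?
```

nums has length 6. Negative index -5 maps to positive index 6 + (-5) = 1. nums[1] = 66.
nums has length 6. Negative index -2 maps to positive index 6 + (-2) = 4. nums[4] = 62.
Sum: 66 + 62 = 128.

128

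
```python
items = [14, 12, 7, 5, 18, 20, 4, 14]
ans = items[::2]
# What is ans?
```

items has length 8. The slice items[::2] selects indices [0, 2, 4, 6] (0->14, 2->7, 4->18, 6->4), giving [14, 7, 18, 4].

[14, 7, 18, 4]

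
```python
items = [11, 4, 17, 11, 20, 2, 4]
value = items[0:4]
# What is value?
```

items has length 7. The slice items[0:4] selects indices [0, 1, 2, 3] (0->11, 1->4, 2->17, 3->11), giving [11, 4, 17, 11].

[11, 4, 17, 11]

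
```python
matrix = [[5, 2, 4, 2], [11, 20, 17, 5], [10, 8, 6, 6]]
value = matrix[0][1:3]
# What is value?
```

matrix[0] = [5, 2, 4, 2]. matrix[0] has length 4. The slice matrix[0][1:3] selects indices [1, 2] (1->2, 2->4), giving [2, 4].

[2, 4]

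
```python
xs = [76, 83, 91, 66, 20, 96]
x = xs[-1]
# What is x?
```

xs has length 6. Negative index -1 maps to positive index 6 + (-1) = 5. xs[5] = 96.

96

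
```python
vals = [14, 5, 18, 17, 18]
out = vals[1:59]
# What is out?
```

vals has length 5. The slice vals[1:59] selects indices [1, 2, 3, 4] (1->5, 2->18, 3->17, 4->18), giving [5, 18, 17, 18].

[5, 18, 17, 18]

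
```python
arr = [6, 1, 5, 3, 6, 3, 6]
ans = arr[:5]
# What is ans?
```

arr has length 7. The slice arr[:5] selects indices [0, 1, 2, 3, 4] (0->6, 1->1, 2->5, 3->3, 4->6), giving [6, 1, 5, 3, 6].

[6, 1, 5, 3, 6]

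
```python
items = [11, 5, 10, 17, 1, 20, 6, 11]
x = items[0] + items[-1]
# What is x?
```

items has length 8. items[0] = 11.
items has length 8. Negative index -1 maps to positive index 8 + (-1) = 7. items[7] = 11.
Sum: 11 + 11 = 22.

22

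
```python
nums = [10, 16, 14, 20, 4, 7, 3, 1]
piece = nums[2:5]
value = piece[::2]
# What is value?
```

nums has length 8. The slice nums[2:5] selects indices [2, 3, 4] (2->14, 3->20, 4->4), giving [14, 20, 4]. So piece = [14, 20, 4]. piece has length 3. The slice piece[::2] selects indices [0, 2] (0->14, 2->4), giving [14, 4].

[14, 4]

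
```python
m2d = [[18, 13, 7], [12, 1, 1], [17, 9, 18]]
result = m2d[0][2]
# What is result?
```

m2d[0] = [18, 13, 7]. Taking column 2 of that row yields 7.

7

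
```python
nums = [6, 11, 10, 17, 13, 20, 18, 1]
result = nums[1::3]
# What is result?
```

nums has length 8. The slice nums[1::3] selects indices [1, 4, 7] (1->11, 4->13, 7->1), giving [11, 13, 1].

[11, 13, 1]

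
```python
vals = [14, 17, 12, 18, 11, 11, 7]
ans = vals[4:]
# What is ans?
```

vals has length 7. The slice vals[4:] selects indices [4, 5, 6] (4->11, 5->11, 6->7), giving [11, 11, 7].

[11, 11, 7]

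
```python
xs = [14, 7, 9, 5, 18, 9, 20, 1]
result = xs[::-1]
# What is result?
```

xs has length 8. The slice xs[::-1] selects indices [7, 6, 5, 4, 3, 2, 1, 0] (7->1, 6->20, 5->9, 4->18, 3->5, 2->9, 1->7, 0->14), giving [1, 20, 9, 18, 5, 9, 7, 14].

[1, 20, 9, 18, 5, 9, 7, 14]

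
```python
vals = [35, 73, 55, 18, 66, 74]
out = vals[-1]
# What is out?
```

vals has length 6. Negative index -1 maps to positive index 6 + (-1) = 5. vals[5] = 74.

74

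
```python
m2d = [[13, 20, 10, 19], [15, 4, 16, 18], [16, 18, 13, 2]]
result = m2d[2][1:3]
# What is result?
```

m2d[2] = [16, 18, 13, 2]. m2d[2] has length 4. The slice m2d[2][1:3] selects indices [1, 2] (1->18, 2->13), giving [18, 13].

[18, 13]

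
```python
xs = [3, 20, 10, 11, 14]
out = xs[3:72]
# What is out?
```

xs has length 5. The slice xs[3:72] selects indices [3, 4] (3->11, 4->14), giving [11, 14].

[11, 14]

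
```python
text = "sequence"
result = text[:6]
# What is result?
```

text has length 8. The slice text[:6] selects indices [0, 1, 2, 3, 4, 5] (0->'s', 1->'e', 2->'q', 3->'u', 4->'e', 5->'n'), giving 'sequen'.

'sequen'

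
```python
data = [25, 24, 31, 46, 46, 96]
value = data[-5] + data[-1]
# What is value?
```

data has length 6. Negative index -5 maps to positive index 6 + (-5) = 1. data[1] = 24.
data has length 6. Negative index -1 maps to positive index 6 + (-1) = 5. data[5] = 96.
Sum: 24 + 96 = 120.

120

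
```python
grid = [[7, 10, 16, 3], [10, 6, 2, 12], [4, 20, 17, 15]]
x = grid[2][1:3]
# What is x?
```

grid[2] = [4, 20, 17, 15]. grid[2] has length 4. The slice grid[2][1:3] selects indices [1, 2] (1->20, 2->17), giving [20, 17].

[20, 17]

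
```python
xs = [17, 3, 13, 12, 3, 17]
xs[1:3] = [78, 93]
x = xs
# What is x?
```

xs starts as [17, 3, 13, 12, 3, 17] (length 6). The slice xs[1:3] covers indices [1, 2] with values [3, 13]. Replacing that slice with [78, 93] (same length) produces [17, 78, 93, 12, 3, 17].

[17, 78, 93, 12, 3, 17]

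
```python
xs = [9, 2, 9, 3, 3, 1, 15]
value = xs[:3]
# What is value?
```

xs has length 7. The slice xs[:3] selects indices [0, 1, 2] (0->9, 1->2, 2->9), giving [9, 2, 9].

[9, 2, 9]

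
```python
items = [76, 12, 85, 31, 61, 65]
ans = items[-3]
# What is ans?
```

items has length 6. Negative index -3 maps to positive index 6 + (-3) = 3. items[3] = 31.

31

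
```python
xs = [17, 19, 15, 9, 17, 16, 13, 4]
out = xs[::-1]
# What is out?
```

xs has length 8. The slice xs[::-1] selects indices [7, 6, 5, 4, 3, 2, 1, 0] (7->4, 6->13, 5->16, 4->17, 3->9, 2->15, 1->19, 0->17), giving [4, 13, 16, 17, 9, 15, 19, 17].

[4, 13, 16, 17, 9, 15, 19, 17]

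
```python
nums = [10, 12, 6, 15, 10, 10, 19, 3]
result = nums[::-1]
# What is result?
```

nums has length 8. The slice nums[::-1] selects indices [7, 6, 5, 4, 3, 2, 1, 0] (7->3, 6->19, 5->10, 4->10, 3->15, 2->6, 1->12, 0->10), giving [3, 19, 10, 10, 15, 6, 12, 10].

[3, 19, 10, 10, 15, 6, 12, 10]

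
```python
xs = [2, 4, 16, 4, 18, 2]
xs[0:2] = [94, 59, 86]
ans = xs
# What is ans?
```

xs starts as [2, 4, 16, 4, 18, 2] (length 6). The slice xs[0:2] covers indices [0, 1] with values [2, 4]. Replacing that slice with [94, 59, 86] (different length) produces [94, 59, 86, 16, 4, 18, 2].

[94, 59, 86, 16, 4, 18, 2]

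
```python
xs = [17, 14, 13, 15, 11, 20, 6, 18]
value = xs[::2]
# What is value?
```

xs has length 8. The slice xs[::2] selects indices [0, 2, 4, 6] (0->17, 2->13, 4->11, 6->6), giving [17, 13, 11, 6].

[17, 13, 11, 6]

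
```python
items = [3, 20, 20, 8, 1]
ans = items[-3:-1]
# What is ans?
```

items has length 5. The slice items[-3:-1] selects indices [2, 3] (2->20, 3->8), giving [20, 8].

[20, 8]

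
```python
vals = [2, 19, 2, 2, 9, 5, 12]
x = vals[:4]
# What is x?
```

vals has length 7. The slice vals[:4] selects indices [0, 1, 2, 3] (0->2, 1->19, 2->2, 3->2), giving [2, 19, 2, 2].

[2, 19, 2, 2]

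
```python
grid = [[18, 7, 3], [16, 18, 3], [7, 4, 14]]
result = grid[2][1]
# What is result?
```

grid[2] = [7, 4, 14]. Taking column 1 of that row yields 4.

4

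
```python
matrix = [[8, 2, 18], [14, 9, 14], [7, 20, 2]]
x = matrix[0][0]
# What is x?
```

matrix[0] = [8, 2, 18]. Taking column 0 of that row yields 8.

8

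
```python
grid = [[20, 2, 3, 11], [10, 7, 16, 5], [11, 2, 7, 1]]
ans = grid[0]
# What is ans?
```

grid has 3 rows. Row 0 is [20, 2, 3, 11].

[20, 2, 3, 11]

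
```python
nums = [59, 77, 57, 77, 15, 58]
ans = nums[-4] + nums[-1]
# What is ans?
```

nums has length 6. Negative index -4 maps to positive index 6 + (-4) = 2. nums[2] = 57.
nums has length 6. Negative index -1 maps to positive index 6 + (-1) = 5. nums[5] = 58.
Sum: 57 + 58 = 115.

115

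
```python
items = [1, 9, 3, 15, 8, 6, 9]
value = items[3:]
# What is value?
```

items has length 7. The slice items[3:] selects indices [3, 4, 5, 6] (3->15, 4->8, 5->6, 6->9), giving [15, 8, 6, 9].

[15, 8, 6, 9]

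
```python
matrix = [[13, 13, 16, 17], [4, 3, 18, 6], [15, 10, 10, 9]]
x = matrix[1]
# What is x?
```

matrix has 3 rows. Row 1 is [4, 3, 18, 6].

[4, 3, 18, 6]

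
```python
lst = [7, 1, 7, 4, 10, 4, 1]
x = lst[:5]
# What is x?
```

lst has length 7. The slice lst[:5] selects indices [0, 1, 2, 3, 4] (0->7, 1->1, 2->7, 3->4, 4->10), giving [7, 1, 7, 4, 10].

[7, 1, 7, 4, 10]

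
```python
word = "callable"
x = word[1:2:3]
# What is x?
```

word has length 8. The slice word[1:2:3] selects indices [1] (1->'a'), giving 'a'.

'a'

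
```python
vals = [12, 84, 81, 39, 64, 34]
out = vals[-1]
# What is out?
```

vals has length 6. Negative index -1 maps to positive index 6 + (-1) = 5. vals[5] = 34.

34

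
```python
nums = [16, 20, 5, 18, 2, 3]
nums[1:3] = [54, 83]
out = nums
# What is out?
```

nums starts as [16, 20, 5, 18, 2, 3] (length 6). The slice nums[1:3] covers indices [1, 2] with values [20, 5]. Replacing that slice with [54, 83] (same length) produces [16, 54, 83, 18, 2, 3].

[16, 54, 83, 18, 2, 3]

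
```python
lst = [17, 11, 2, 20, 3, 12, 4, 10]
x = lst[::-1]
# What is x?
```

lst has length 8. The slice lst[::-1] selects indices [7, 6, 5, 4, 3, 2, 1, 0] (7->10, 6->4, 5->12, 4->3, 3->20, 2->2, 1->11, 0->17), giving [10, 4, 12, 3, 20, 2, 11, 17].

[10, 4, 12, 3, 20, 2, 11, 17]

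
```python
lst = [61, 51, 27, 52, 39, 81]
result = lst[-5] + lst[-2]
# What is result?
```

lst has length 6. Negative index -5 maps to positive index 6 + (-5) = 1. lst[1] = 51.
lst has length 6. Negative index -2 maps to positive index 6 + (-2) = 4. lst[4] = 39.
Sum: 51 + 39 = 90.

90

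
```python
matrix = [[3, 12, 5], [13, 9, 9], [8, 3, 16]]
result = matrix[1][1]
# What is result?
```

matrix[1] = [13, 9, 9]. Taking column 1 of that row yields 9.

9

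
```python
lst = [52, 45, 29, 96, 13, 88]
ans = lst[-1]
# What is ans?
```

lst has length 6. Negative index -1 maps to positive index 6 + (-1) = 5. lst[5] = 88.

88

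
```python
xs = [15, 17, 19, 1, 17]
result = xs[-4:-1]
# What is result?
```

xs has length 5. The slice xs[-4:-1] selects indices [1, 2, 3] (1->17, 2->19, 3->1), giving [17, 19, 1].

[17, 19, 1]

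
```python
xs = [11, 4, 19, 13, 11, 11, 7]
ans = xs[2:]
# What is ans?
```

xs has length 7. The slice xs[2:] selects indices [2, 3, 4, 5, 6] (2->19, 3->13, 4->11, 5->11, 6->7), giving [19, 13, 11, 11, 7].

[19, 13, 11, 11, 7]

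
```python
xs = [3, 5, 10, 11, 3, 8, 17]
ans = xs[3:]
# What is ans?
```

xs has length 7. The slice xs[3:] selects indices [3, 4, 5, 6] (3->11, 4->3, 5->8, 6->17), giving [11, 3, 8, 17].

[11, 3, 8, 17]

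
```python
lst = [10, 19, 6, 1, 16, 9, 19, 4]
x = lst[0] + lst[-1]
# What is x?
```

lst has length 8. lst[0] = 10.
lst has length 8. Negative index -1 maps to positive index 8 + (-1) = 7. lst[7] = 4.
Sum: 10 + 4 = 14.

14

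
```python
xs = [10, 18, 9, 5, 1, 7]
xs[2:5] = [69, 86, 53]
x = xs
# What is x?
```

xs starts as [10, 18, 9, 5, 1, 7] (length 6). The slice xs[2:5] covers indices [2, 3, 4] with values [9, 5, 1]. Replacing that slice with [69, 86, 53] (same length) produces [10, 18, 69, 86, 53, 7].

[10, 18, 69, 86, 53, 7]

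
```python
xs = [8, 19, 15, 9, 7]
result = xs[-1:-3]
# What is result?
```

xs has length 5. The slice xs[-1:-3] resolves to an empty index range, so the result is [].

[]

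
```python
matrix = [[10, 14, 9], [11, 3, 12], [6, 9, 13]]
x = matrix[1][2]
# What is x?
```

matrix[1] = [11, 3, 12]. Taking column 2 of that row yields 12.

12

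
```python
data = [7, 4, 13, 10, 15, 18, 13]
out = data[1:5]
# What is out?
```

data has length 7. The slice data[1:5] selects indices [1, 2, 3, 4] (1->4, 2->13, 3->10, 4->15), giving [4, 13, 10, 15].

[4, 13, 10, 15]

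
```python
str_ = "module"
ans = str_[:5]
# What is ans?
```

str_ has length 6. The slice str_[:5] selects indices [0, 1, 2, 3, 4] (0->'m', 1->'o', 2->'d', 3->'u', 4->'l'), giving 'modul'.

'modul'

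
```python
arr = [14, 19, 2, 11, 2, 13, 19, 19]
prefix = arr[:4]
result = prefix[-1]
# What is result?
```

arr has length 8. The slice arr[:4] selects indices [0, 1, 2, 3] (0->14, 1->19, 2->2, 3->11), giving [14, 19, 2, 11]. So prefix = [14, 19, 2, 11]. Then prefix[-1] = 11.

11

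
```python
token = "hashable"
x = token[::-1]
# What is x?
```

token has length 8. The slice token[::-1] selects indices [7, 6, 5, 4, 3, 2, 1, 0] (7->'e', 6->'l', 5->'b', 4->'a', 3->'h', 2->'s', 1->'a', 0->'h'), giving 'elbahsah'.

'elbahsah'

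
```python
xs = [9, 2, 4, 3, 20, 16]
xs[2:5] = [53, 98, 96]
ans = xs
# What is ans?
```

xs starts as [9, 2, 4, 3, 20, 16] (length 6). The slice xs[2:5] covers indices [2, 3, 4] with values [4, 3, 20]. Replacing that slice with [53, 98, 96] (same length) produces [9, 2, 53, 98, 96, 16].

[9, 2, 53, 98, 96, 16]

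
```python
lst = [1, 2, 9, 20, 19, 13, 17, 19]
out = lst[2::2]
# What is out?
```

lst has length 8. The slice lst[2::2] selects indices [2, 4, 6] (2->9, 4->19, 6->17), giving [9, 19, 17].

[9, 19, 17]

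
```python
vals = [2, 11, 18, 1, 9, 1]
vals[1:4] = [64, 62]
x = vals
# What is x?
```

vals starts as [2, 11, 18, 1, 9, 1] (length 6). The slice vals[1:4] covers indices [1, 2, 3] with values [11, 18, 1]. Replacing that slice with [64, 62] (different length) produces [2, 64, 62, 9, 1].

[2, 64, 62, 9, 1]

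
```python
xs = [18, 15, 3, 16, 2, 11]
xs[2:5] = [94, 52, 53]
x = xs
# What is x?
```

xs starts as [18, 15, 3, 16, 2, 11] (length 6). The slice xs[2:5] covers indices [2, 3, 4] with values [3, 16, 2]. Replacing that slice with [94, 52, 53] (same length) produces [18, 15, 94, 52, 53, 11].

[18, 15, 94, 52, 53, 11]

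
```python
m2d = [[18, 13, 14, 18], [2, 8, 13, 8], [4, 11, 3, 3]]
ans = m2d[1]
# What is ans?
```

m2d has 3 rows. Row 1 is [2, 8, 13, 8].

[2, 8, 13, 8]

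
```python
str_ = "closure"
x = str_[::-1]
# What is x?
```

str_ has length 7. The slice str_[::-1] selects indices [6, 5, 4, 3, 2, 1, 0] (6->'e', 5->'r', 4->'u', 3->'s', 2->'o', 1->'l', 0->'c'), giving 'erusolc'.

'erusolc'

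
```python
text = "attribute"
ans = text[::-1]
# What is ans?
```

text has length 9. The slice text[::-1] selects indices [8, 7, 6, 5, 4, 3, 2, 1, 0] (8->'e', 7->'t', 6->'u', 5->'b', 4->'i', 3->'r', 2->'t', 1->'t', 0->'a'), giving 'etubirtta'.

'etubirtta'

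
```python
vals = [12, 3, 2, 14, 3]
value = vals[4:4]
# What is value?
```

vals has length 5. The slice vals[4:4] resolves to an empty index range, so the result is [].

[]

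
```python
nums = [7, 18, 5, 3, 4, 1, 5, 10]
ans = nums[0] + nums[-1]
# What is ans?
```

nums has length 8. nums[0] = 7.
nums has length 8. Negative index -1 maps to positive index 8 + (-1) = 7. nums[7] = 10.
Sum: 7 + 10 = 17.

17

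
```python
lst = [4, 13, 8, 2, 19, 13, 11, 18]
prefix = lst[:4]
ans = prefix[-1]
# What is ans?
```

lst has length 8. The slice lst[:4] selects indices [0, 1, 2, 3] (0->4, 1->13, 2->8, 3->2), giving [4, 13, 8, 2]. So prefix = [4, 13, 8, 2]. Then prefix[-1] = 2.

2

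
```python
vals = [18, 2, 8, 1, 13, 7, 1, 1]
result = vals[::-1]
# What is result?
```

vals has length 8. The slice vals[::-1] selects indices [7, 6, 5, 4, 3, 2, 1, 0] (7->1, 6->1, 5->7, 4->13, 3->1, 2->8, 1->2, 0->18), giving [1, 1, 7, 13, 1, 8, 2, 18].

[1, 1, 7, 13, 1, 8, 2, 18]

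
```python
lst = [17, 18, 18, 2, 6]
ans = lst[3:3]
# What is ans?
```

lst has length 5. The slice lst[3:3] resolves to an empty index range, so the result is [].

[]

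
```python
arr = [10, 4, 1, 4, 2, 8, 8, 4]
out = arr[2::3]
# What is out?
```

arr has length 8. The slice arr[2::3] selects indices [2, 5] (2->1, 5->8), giving [1, 8].

[1, 8]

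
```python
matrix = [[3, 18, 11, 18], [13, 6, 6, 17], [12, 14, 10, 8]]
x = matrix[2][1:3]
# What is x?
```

matrix[2] = [12, 14, 10, 8]. matrix[2] has length 4. The slice matrix[2][1:3] selects indices [1, 2] (1->14, 2->10), giving [14, 10].

[14, 10]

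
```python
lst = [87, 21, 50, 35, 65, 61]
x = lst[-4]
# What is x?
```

lst has length 6. Negative index -4 maps to positive index 6 + (-4) = 2. lst[2] = 50.

50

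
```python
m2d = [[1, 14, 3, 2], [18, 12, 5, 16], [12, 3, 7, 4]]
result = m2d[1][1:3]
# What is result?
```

m2d[1] = [18, 12, 5, 16]. m2d[1] has length 4. The slice m2d[1][1:3] selects indices [1, 2] (1->12, 2->5), giving [12, 5].

[12, 5]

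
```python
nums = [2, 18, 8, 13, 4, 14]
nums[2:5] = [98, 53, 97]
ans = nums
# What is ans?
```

nums starts as [2, 18, 8, 13, 4, 14] (length 6). The slice nums[2:5] covers indices [2, 3, 4] with values [8, 13, 4]. Replacing that slice with [98, 53, 97] (same length) produces [2, 18, 98, 53, 97, 14].

[2, 18, 98, 53, 97, 14]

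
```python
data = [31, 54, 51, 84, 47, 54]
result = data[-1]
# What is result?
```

data has length 6. Negative index -1 maps to positive index 6 + (-1) = 5. data[5] = 54.

54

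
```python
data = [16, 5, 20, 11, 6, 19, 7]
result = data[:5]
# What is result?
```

data has length 7. The slice data[:5] selects indices [0, 1, 2, 3, 4] (0->16, 1->5, 2->20, 3->11, 4->6), giving [16, 5, 20, 11, 6].

[16, 5, 20, 11, 6]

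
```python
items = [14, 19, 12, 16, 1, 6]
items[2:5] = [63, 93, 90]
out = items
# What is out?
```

items starts as [14, 19, 12, 16, 1, 6] (length 6). The slice items[2:5] covers indices [2, 3, 4] with values [12, 16, 1]. Replacing that slice with [63, 93, 90] (same length) produces [14, 19, 63, 93, 90, 6].

[14, 19, 63, 93, 90, 6]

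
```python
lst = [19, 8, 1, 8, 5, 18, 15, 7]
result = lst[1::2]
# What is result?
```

lst has length 8. The slice lst[1::2] selects indices [1, 3, 5, 7] (1->8, 3->8, 5->18, 7->7), giving [8, 8, 18, 7].

[8, 8, 18, 7]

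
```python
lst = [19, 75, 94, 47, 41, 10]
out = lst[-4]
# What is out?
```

lst has length 6. Negative index -4 maps to positive index 6 + (-4) = 2. lst[2] = 94.

94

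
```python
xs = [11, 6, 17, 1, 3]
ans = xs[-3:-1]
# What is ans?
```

xs has length 5. The slice xs[-3:-1] selects indices [2, 3] (2->17, 3->1), giving [17, 1].

[17, 1]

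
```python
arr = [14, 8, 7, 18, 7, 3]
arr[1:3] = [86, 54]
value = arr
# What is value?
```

arr starts as [14, 8, 7, 18, 7, 3] (length 6). The slice arr[1:3] covers indices [1, 2] with values [8, 7]. Replacing that slice with [86, 54] (same length) produces [14, 86, 54, 18, 7, 3].

[14, 86, 54, 18, 7, 3]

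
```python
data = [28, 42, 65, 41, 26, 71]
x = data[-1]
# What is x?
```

data has length 6. Negative index -1 maps to positive index 6 + (-1) = 5. data[5] = 71.

71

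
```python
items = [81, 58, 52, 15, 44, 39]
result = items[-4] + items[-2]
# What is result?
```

items has length 6. Negative index -4 maps to positive index 6 + (-4) = 2. items[2] = 52.
items has length 6. Negative index -2 maps to positive index 6 + (-2) = 4. items[4] = 44.
Sum: 52 + 44 = 96.

96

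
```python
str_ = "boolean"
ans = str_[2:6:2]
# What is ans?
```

str_ has length 7. The slice str_[2:6:2] selects indices [2, 4] (2->'o', 4->'e'), giving 'oe'.

'oe'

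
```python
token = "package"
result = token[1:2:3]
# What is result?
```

token has length 7. The slice token[1:2:3] selects indices [1] (1->'a'), giving 'a'.

'a'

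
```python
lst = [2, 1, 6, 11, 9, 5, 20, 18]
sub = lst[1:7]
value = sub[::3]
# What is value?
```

lst has length 8. The slice lst[1:7] selects indices [1, 2, 3, 4, 5, 6] (1->1, 2->6, 3->11, 4->9, 5->5, 6->20), giving [1, 6, 11, 9, 5, 20]. So sub = [1, 6, 11, 9, 5, 20]. sub has length 6. The slice sub[::3] selects indices [0, 3] (0->1, 3->9), giving [1, 9].

[1, 9]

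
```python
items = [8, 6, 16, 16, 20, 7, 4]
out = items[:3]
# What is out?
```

items has length 7. The slice items[:3] selects indices [0, 1, 2] (0->8, 1->6, 2->16), giving [8, 6, 16].

[8, 6, 16]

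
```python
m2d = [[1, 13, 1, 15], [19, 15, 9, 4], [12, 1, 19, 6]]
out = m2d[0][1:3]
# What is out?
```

m2d[0] = [1, 13, 1, 15]. m2d[0] has length 4. The slice m2d[0][1:3] selects indices [1, 2] (1->13, 2->1), giving [13, 1].

[13, 1]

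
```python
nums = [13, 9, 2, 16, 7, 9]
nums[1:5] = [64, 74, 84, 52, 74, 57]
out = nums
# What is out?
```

nums starts as [13, 9, 2, 16, 7, 9] (length 6). The slice nums[1:5] covers indices [1, 2, 3, 4] with values [9, 2, 16, 7]. Replacing that slice with [64, 74, 84, 52, 74, 57] (different length) produces [13, 64, 74, 84, 52, 74, 57, 9].

[13, 64, 74, 84, 52, 74, 57, 9]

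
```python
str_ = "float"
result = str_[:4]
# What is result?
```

str_ has length 5. The slice str_[:4] selects indices [0, 1, 2, 3] (0->'f', 1->'l', 2->'o', 3->'a'), giving 'floa'.

'floa'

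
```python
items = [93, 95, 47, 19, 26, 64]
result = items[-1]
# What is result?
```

items has length 6. Negative index -1 maps to positive index 6 + (-1) = 5. items[5] = 64.

64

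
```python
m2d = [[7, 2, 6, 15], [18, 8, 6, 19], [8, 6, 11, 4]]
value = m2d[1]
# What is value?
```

m2d has 3 rows. Row 1 is [18, 8, 6, 19].

[18, 8, 6, 19]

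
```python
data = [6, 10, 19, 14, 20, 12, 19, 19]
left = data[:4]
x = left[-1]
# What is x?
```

data has length 8. The slice data[:4] selects indices [0, 1, 2, 3] (0->6, 1->10, 2->19, 3->14), giving [6, 10, 19, 14]. So left = [6, 10, 19, 14]. Then left[-1] = 14.

14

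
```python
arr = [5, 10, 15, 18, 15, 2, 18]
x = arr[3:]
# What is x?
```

arr has length 7. The slice arr[3:] selects indices [3, 4, 5, 6] (3->18, 4->15, 5->2, 6->18), giving [18, 15, 2, 18].

[18, 15, 2, 18]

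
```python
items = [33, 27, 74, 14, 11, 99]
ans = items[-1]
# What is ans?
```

items has length 6. Negative index -1 maps to positive index 6 + (-1) = 5. items[5] = 99.

99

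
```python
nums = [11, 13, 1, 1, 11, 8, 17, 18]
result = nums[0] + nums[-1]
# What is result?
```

nums has length 8. nums[0] = 11.
nums has length 8. Negative index -1 maps to positive index 8 + (-1) = 7. nums[7] = 18.
Sum: 11 + 18 = 29.

29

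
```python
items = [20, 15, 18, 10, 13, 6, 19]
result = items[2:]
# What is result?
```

items has length 7. The slice items[2:] selects indices [2, 3, 4, 5, 6] (2->18, 3->10, 4->13, 5->6, 6->19), giving [18, 10, 13, 6, 19].

[18, 10, 13, 6, 19]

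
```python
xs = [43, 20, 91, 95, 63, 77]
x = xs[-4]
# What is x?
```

xs has length 6. Negative index -4 maps to positive index 6 + (-4) = 2. xs[2] = 91.

91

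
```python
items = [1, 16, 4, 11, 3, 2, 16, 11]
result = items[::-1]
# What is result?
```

items has length 8. The slice items[::-1] selects indices [7, 6, 5, 4, 3, 2, 1, 0] (7->11, 6->16, 5->2, 4->3, 3->11, 2->4, 1->16, 0->1), giving [11, 16, 2, 3, 11, 4, 16, 1].

[11, 16, 2, 3, 11, 4, 16, 1]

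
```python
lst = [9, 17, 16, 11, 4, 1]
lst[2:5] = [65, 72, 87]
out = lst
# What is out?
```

lst starts as [9, 17, 16, 11, 4, 1] (length 6). The slice lst[2:5] covers indices [2, 3, 4] with values [16, 11, 4]. Replacing that slice with [65, 72, 87] (same length) produces [9, 17, 65, 72, 87, 1].

[9, 17, 65, 72, 87, 1]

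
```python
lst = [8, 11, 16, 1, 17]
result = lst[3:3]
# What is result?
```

lst has length 5. The slice lst[3:3] resolves to an empty index range, so the result is [].

[]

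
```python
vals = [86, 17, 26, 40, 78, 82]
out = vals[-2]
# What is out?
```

vals has length 6. Negative index -2 maps to positive index 6 + (-2) = 4. vals[4] = 78.

78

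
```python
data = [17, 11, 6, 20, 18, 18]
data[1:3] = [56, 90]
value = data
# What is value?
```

data starts as [17, 11, 6, 20, 18, 18] (length 6). The slice data[1:3] covers indices [1, 2] with values [11, 6]. Replacing that slice with [56, 90] (same length) produces [17, 56, 90, 20, 18, 18].

[17, 56, 90, 20, 18, 18]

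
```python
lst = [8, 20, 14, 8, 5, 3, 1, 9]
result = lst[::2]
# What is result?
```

lst has length 8. The slice lst[::2] selects indices [0, 2, 4, 6] (0->8, 2->14, 4->5, 6->1), giving [8, 14, 5, 1].

[8, 14, 5, 1]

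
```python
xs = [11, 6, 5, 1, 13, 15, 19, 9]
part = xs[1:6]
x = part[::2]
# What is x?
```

xs has length 8. The slice xs[1:6] selects indices [1, 2, 3, 4, 5] (1->6, 2->5, 3->1, 4->13, 5->15), giving [6, 5, 1, 13, 15]. So part = [6, 5, 1, 13, 15]. part has length 5. The slice part[::2] selects indices [0, 2, 4] (0->6, 2->1, 4->15), giving [6, 1, 15].

[6, 1, 15]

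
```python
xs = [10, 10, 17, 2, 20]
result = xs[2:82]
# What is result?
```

xs has length 5. The slice xs[2:82] selects indices [2, 3, 4] (2->17, 3->2, 4->20), giving [17, 2, 20].

[17, 2, 20]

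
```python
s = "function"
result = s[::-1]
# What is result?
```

s has length 8. The slice s[::-1] selects indices [7, 6, 5, 4, 3, 2, 1, 0] (7->'n', 6->'o', 5->'i', 4->'t', 3->'c', 2->'n', 1->'u', 0->'f'), giving 'noitcnuf'.

'noitcnuf'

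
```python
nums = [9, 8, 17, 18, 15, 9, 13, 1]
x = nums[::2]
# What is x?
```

nums has length 8. The slice nums[::2] selects indices [0, 2, 4, 6] (0->9, 2->17, 4->15, 6->13), giving [9, 17, 15, 13].

[9, 17, 15, 13]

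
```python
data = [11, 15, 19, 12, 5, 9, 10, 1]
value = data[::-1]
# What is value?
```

data has length 8. The slice data[::-1] selects indices [7, 6, 5, 4, 3, 2, 1, 0] (7->1, 6->10, 5->9, 4->5, 3->12, 2->19, 1->15, 0->11), giving [1, 10, 9, 5, 12, 19, 15, 11].

[1, 10, 9, 5, 12, 19, 15, 11]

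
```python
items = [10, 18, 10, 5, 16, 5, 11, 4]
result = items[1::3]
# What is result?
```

items has length 8. The slice items[1::3] selects indices [1, 4, 7] (1->18, 4->16, 7->4), giving [18, 16, 4].

[18, 16, 4]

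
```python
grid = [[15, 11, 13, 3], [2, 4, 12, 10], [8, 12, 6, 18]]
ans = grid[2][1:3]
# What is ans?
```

grid[2] = [8, 12, 6, 18]. grid[2] has length 4. The slice grid[2][1:3] selects indices [1, 2] (1->12, 2->6), giving [12, 6].

[12, 6]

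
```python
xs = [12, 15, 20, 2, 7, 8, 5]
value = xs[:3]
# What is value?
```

xs has length 7. The slice xs[:3] selects indices [0, 1, 2] (0->12, 1->15, 2->20), giving [12, 15, 20].

[12, 15, 20]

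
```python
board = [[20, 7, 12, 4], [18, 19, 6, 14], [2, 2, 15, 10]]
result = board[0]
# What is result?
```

board has 3 rows. Row 0 is [20, 7, 12, 4].

[20, 7, 12, 4]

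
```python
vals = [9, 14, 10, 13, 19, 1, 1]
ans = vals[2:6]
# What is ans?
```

vals has length 7. The slice vals[2:6] selects indices [2, 3, 4, 5] (2->10, 3->13, 4->19, 5->1), giving [10, 13, 19, 1].

[10, 13, 19, 1]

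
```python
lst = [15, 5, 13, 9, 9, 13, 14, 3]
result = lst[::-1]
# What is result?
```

lst has length 8. The slice lst[::-1] selects indices [7, 6, 5, 4, 3, 2, 1, 0] (7->3, 6->14, 5->13, 4->9, 3->9, 2->13, 1->5, 0->15), giving [3, 14, 13, 9, 9, 13, 5, 15].

[3, 14, 13, 9, 9, 13, 5, 15]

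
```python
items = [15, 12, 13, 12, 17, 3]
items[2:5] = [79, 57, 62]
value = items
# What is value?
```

items starts as [15, 12, 13, 12, 17, 3] (length 6). The slice items[2:5] covers indices [2, 3, 4] with values [13, 12, 17]. Replacing that slice with [79, 57, 62] (same length) produces [15, 12, 79, 57, 62, 3].

[15, 12, 79, 57, 62, 3]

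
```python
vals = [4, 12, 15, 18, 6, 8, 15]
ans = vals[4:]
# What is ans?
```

vals has length 7. The slice vals[4:] selects indices [4, 5, 6] (4->6, 5->8, 6->15), giving [6, 8, 15].

[6, 8, 15]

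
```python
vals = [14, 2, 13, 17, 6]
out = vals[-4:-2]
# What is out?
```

vals has length 5. The slice vals[-4:-2] selects indices [1, 2] (1->2, 2->13), giving [2, 13].

[2, 13]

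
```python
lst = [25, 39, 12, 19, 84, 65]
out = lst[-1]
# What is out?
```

lst has length 6. Negative index -1 maps to positive index 6 + (-1) = 5. lst[5] = 65.

65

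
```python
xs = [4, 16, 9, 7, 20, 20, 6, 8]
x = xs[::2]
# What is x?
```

xs has length 8. The slice xs[::2] selects indices [0, 2, 4, 6] (0->4, 2->9, 4->20, 6->6), giving [4, 9, 20, 6].

[4, 9, 20, 6]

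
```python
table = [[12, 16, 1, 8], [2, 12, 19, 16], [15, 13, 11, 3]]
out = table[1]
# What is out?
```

table has 3 rows. Row 1 is [2, 12, 19, 16].

[2, 12, 19, 16]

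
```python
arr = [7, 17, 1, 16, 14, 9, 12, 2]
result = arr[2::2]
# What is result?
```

arr has length 8. The slice arr[2::2] selects indices [2, 4, 6] (2->1, 4->14, 6->12), giving [1, 14, 12].

[1, 14, 12]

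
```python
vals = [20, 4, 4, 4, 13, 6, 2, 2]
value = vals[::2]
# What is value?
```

vals has length 8. The slice vals[::2] selects indices [0, 2, 4, 6] (0->20, 2->4, 4->13, 6->2), giving [20, 4, 13, 2].

[20, 4, 13, 2]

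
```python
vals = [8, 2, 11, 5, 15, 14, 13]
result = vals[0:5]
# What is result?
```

vals has length 7. The slice vals[0:5] selects indices [0, 1, 2, 3, 4] (0->8, 1->2, 2->11, 3->5, 4->15), giving [8, 2, 11, 5, 15].

[8, 2, 11, 5, 15]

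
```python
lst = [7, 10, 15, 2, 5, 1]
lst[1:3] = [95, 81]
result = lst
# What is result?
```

lst starts as [7, 10, 15, 2, 5, 1] (length 6). The slice lst[1:3] covers indices [1, 2] with values [10, 15]. Replacing that slice with [95, 81] (same length) produces [7, 95, 81, 2, 5, 1].

[7, 95, 81, 2, 5, 1]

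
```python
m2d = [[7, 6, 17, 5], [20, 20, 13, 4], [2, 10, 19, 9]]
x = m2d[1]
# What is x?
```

m2d has 3 rows. Row 1 is [20, 20, 13, 4].

[20, 20, 13, 4]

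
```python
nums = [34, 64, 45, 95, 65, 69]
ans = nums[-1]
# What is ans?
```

nums has length 6. Negative index -1 maps to positive index 6 + (-1) = 5. nums[5] = 69.

69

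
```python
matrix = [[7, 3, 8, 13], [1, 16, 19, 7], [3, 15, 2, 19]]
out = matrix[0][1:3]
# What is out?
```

matrix[0] = [7, 3, 8, 13]. matrix[0] has length 4. The slice matrix[0][1:3] selects indices [1, 2] (1->3, 2->8), giving [3, 8].

[3, 8]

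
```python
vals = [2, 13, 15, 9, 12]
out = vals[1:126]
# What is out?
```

vals has length 5. The slice vals[1:126] selects indices [1, 2, 3, 4] (1->13, 2->15, 3->9, 4->12), giving [13, 15, 9, 12].

[13, 15, 9, 12]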